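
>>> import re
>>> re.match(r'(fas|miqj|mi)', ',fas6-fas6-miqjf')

None

`match` is anchored at position 0; if the pattern doesn't fit there, it returns None.
Here the string doesn't start with a match, so the call returns None.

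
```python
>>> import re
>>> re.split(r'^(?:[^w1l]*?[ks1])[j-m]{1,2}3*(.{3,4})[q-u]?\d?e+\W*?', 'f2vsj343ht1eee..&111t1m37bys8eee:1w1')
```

The pattern matches anchored at the start of the string; then zero or more of any character except [w1l] (lazy), then one of [ks1] (non-capturing group); then 1 to 2 of a character in [j-m], then zero or more of a literal '3'; then 3 to 4 of any character (captured); then optionally a character in [q-u]; then optionally a digit, then one or more of a literal 'e', then zero or more of a non-word character (lazy).
With the lazy modifier that quantifier settles for the fewest repetitions that let the rest of the pattern succeed (the atoms after it are unaffected and can still be greedy).
Matches to split on: at [0:14] → 'f2vsj343ht1eee'.
`re.split` interleaves the captured-group text with the surrounding fragments.

['', '43ht', '..&111t1m37bys8eee:1w1']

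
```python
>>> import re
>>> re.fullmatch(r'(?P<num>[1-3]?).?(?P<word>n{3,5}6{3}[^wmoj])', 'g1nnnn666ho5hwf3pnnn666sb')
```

`re.fullmatch` requires the pattern to consume the entire string.
Here there's no way to consume every character, so the call returns None.

None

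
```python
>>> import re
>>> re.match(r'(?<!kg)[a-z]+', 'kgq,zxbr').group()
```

`(?!…)`/`(?<!…)` only lets a position through if the neighbouring text does NOT match; no characters are consumed.
`re.match` won't scan ahead — the pattern has to work from the very first character.
The match spans [0:3] → 'kgq'.

'kgq'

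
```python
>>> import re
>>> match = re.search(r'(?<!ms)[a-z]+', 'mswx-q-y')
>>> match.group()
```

'mswx'

Because the assertion is negative and zero-width, positions next to the forbidden text are skipped.
Unlike `match`, `search` isn't anchored — it looks for the pattern anywhere in the string.
The match spans [0:4] → 'mswx'.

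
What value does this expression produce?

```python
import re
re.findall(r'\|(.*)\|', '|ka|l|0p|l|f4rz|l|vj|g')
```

['ka|l|0p|l|f4rz|l|vj']

Scanning left to right: at [0:21] match '|ka|l|0p|l|f4rz|l|vj|', group 1 = 'ka|l|0p|l|f4rz|l|vj'.
`findall` collects group 1 from the one match (1 total).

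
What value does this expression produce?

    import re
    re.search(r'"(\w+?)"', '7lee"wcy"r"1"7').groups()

The match spans [4:9] → '"wcy"'.
Captured: group 1 = 'wcy'.

('wcy',)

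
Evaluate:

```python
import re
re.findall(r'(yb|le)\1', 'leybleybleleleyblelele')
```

The backreference `\1` re-matches whatever the first group consumed, character for character.
Matches: at [8:12] match 'lele', group 1 = 'le'; at [16:20] match 'lele', group 1 = 'le'.
With a single group, `findall` returns only what that group captured — 2 items.

['le', 'le']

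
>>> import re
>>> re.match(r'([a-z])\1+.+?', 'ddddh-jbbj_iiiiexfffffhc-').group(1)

'd'

A backreference is literal: `\1` must see the identical characters the first group matched.
`re.match` only tries the pattern at the start of the string.
The match spans [0:5] → 'ddddh'.
Captured: group 1 = 'd'.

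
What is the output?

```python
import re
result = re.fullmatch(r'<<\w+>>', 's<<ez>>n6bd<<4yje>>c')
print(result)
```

None

`fullmatch` succeeds only if the pattern covers the string from start to end.
Here the pattern can't cover the whole string, so the call returns None.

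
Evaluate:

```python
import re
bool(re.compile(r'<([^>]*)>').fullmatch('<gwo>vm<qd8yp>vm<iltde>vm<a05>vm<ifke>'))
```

For `fullmatch`, every character of the input must be accounted for by the pattern.
Here the string isn't matched end-to-end, so the call returns None, and `bool(None)` is False.

False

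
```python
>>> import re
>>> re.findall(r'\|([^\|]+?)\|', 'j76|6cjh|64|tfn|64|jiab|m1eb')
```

['6cjh', 'tfn', 'jiab']

Walking the string: at [3:9] match '|6cjh|', group 1 = '6cjh'; at [11:16] match '|tfn|', group 1 = 'tfn'; at [18:24] match '|jiab|', group 1 = 'jiab'.
`findall` collects group 1 from each match (3 total).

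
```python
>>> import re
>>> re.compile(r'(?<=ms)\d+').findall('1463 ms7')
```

Because the assertion is zero-width, the text it checks is not consumed and won't appear in the result.
Matches: at [7:8] → '7'.
No capturing groups, so `findall` returns the 1 full match string.

['7']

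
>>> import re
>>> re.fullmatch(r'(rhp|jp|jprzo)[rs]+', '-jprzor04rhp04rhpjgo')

`fullmatch` succeeds only if the pattern covers the string from start to end.
Here the string isn't matched end-to-end, so the call returns None.

None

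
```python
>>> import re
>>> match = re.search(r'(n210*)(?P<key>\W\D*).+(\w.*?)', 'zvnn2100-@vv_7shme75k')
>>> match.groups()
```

('n2100', '-@vv_', 'k')

The match spans [3:21] → 'n2100-@vv_7shme75k'.
Captured: group 1 = 'n2100', group 2 = '-@vv_', group 3 = 'k'.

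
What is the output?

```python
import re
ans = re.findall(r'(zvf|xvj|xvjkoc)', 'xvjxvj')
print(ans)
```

['xvj', 'xvj']

Scanning left to right: at [0:3] match 'xvj', group 1 = 'xvj'; at [3:6] match 'xvj', group 1 = 'xvj'.
With a single group, `findall` returns only what that group captured — 2 items.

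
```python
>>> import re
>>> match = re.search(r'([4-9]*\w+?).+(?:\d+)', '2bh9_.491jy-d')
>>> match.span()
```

The match spans [0:9] → '2bh9_.491'.

(0, 9)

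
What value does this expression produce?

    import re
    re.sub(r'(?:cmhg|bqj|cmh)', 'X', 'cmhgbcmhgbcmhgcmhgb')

'XbXbXXb'

Alternation isn't longest-match — the leftmost alternative that fits at this position is chosen.
Matches: at [0:4] → 'cmhg'; at [5:9] → 'cmhg'; at [10:14] → 'cmhg'; at [14:18] → 'cmhg'.
Each match is replaced by 'X'.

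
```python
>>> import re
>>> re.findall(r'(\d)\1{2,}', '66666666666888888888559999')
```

['6', '8', '9']

A backreference is literal: `\1` must see the identical characters the first group matched.
Matches: at [0:11] match '66666666666', group 1 = '6'; at [11:20] match '888888888', group 1 = '8'; at [22:26] match '9999', group 1 = '9'.
With a single group, `findall` returns only what that group captured — 3 items.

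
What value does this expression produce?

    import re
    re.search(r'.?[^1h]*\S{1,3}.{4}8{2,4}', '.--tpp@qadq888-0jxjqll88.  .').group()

'.--tpp@qadq888-0jxjqll88'

Pattern: optionally any character, then zero or more of any character except [1h]; then 1 to 3 of a non-whitespace character, then exactly 4 of any character, then 2 to 4 of a literal '8'.
`re.search` scans for the first position where the pattern succeeds.
The match spans [0:24] → '.--tpp@qadq888-0jxjqll88'.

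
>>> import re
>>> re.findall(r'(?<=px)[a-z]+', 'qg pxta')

Lookahead/lookbehind check context without consuming it, so the matched span excludes the asserted characters.
Walking the string: at [5:7] → 'ta'.
With no groups in the pattern, `findall` gives back each whole match — 1 here.

['ta']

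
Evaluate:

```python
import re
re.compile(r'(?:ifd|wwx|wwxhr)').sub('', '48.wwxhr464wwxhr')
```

'48.hr464hr'

`|` is ordered: at each position the engine commits to the first alternative that works.
Matches: at [3:6] → 'wwx'; at [11:14] → 'wwx'.
Each match is replaced by ''.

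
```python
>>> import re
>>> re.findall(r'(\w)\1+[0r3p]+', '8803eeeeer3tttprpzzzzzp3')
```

After group 1 captures some text, `\1` only succeeds where that same text appears again.
With a single group, `findall` returns only what that group captured — 4 items.

['8', 'e', 't', 'z']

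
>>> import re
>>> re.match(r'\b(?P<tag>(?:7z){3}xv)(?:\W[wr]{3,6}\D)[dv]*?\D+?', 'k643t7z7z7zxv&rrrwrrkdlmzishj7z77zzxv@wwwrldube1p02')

`match` is anchored at position 0; if the pattern doesn't fit there, it returns None.
Here position 0 doesn't satisfy it, so the call returns None.

None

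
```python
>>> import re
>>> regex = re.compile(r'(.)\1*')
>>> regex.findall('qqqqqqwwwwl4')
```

['q', 'w', 'l', '4']

After group 1 captures some text, `\1` only succeeds where that same text appears again.
With a single group, `findall` returns only what that group captured — 4 items.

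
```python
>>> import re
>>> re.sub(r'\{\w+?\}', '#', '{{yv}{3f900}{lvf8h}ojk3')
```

'{###ojk3'

Matches: at [1:5] → '{yv}'; at [5:12] → '{3f900}'; at [12:19] → '{lvf8h}'.
Every occurrence is swapped for '#'.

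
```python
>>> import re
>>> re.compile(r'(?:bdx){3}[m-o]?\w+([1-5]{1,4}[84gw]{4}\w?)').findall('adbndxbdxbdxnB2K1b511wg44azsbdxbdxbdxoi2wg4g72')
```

['2wg4g7']

Because there's exactly one group, `findall` drops the full match and keeps group 1 from the one hit.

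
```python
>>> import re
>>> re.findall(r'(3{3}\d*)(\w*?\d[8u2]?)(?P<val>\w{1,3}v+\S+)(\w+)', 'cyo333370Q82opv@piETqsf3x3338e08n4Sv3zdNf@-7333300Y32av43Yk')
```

[('333370', 'Q82', 'opv@piETqsf3x3338e08n4Sv3zdNf@-7333300Y32av43Y', 'k')]

Pattern: exactly 3 of a literal '3', then zero or more of a digit (captured); then zero or more of a word character (lazy), then a digit, then optionally one of [8u2] (captured); then 1 to 3 of a word character, then one or more of the literal 'v', then one or more of a non-whitespace character (captured as 'val'); then one or more of a word character (captured).
Walking the string: at [3:59] match '333370Q82opv@piETqsf3x3338e08n4Sv3zdNf@-7333300Y32av43Yk', groups = ('333370', 'Q82', 'opv@piETqsf3x3338e08n4Sv3zdNf@-7333300Y32av43Y', 'k').
Multiple groups make `findall` return tuples — one 4-tuple for the one match.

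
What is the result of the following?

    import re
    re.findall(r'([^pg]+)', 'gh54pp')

['h54']

One capturing group, so `findall` returns just the captured substring from the one match — 1 in all.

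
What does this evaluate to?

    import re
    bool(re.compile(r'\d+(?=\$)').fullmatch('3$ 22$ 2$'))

`fullmatch` succeeds only if the pattern covers the string from start to end.
Here the string isn't matched end-to-end, so the call returns None, and `bool(None)` is False.

False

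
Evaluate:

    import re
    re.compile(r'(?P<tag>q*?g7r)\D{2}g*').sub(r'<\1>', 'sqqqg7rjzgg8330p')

's<qqqg7r>8330p'

This matches zero or more of a literal 'q' (lazy), then the literal 'g7r' (captured as 'tag'); then exactly 2 of a non-digit, then zero or more of a literal 'g'.
Matches: at [1:11] → 'qqqg7rjzgg'.
`\1` in the replacement pulls in group 1's text for each match.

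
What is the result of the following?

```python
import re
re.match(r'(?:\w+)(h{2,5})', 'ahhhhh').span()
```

`match` is anchored at position 0; if the pattern doesn't fit there, it returns None.
The match spans [0:6] → 'ahhhhh'.

(0, 6)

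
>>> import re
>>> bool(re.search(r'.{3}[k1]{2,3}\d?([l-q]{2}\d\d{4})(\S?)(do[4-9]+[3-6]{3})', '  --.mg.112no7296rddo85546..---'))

False

Pattern: exactly 3 of any character, then 2 to 3 of one of [k1], then optionally a digit; then exactly 2 of a character in [l-q], then a digit, then exactly 4 of a digit (captured); then optionally a non-whitespace character (captured); then the literal 'do', then one or more of a character in [4-9], then exactly 3 of a character in [3-6] (captured).
Unlike `match`, `search` isn't anchored — it looks for the pattern anywhere in the string.
Here the pattern never matches, so the call returns None, and `bool(None)` is False.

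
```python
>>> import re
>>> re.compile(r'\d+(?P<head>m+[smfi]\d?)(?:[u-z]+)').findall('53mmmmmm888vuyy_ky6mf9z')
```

The pattern matches one or more of a digit; then one or more of the literal 'm', then one of [smfi], then optionally a digit (captured as 'head'); then one or more of a character in [u-z] (non-capturing group).
Walking the string: at [18:23] match '6mf9z', group 1 = 'mf9'.
Because there's exactly one group, `findall` drops the full match and keeps group 1 from the one hit.

['mf9']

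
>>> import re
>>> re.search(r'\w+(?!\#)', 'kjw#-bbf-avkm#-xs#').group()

'kj'

The negative lookaround is zero-width — it rules out positions where the adjacent text would match, without consuming anything.
The match spans [0:2] → 'kj'.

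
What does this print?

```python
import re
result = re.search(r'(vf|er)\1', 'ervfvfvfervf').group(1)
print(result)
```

vf

A backreference is literal: `\1` must see the identical characters the first group matched.
`re.search` tries every starting position until one works.
The match spans [2:6] → 'vfvf'.
Captured: group 1 = 'vf'.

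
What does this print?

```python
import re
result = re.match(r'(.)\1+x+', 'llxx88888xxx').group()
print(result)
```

The backreference `\1` re-matches whatever the first group consumed, character for character.
`re.match` won't scan ahead — the pattern has to work from the very first character.
The match spans [0:4] → 'llxx'.
Captured: group 1 = 'l'.

llxx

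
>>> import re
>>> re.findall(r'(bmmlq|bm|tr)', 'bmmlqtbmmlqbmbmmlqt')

['bmmlq', 'bmmlq', 'bm', 'bmmlq']

Alternation tries branches left to right and keeps the first one that lets the overall match succeed at that position.
`findall` collects group 1 from each match (4 total).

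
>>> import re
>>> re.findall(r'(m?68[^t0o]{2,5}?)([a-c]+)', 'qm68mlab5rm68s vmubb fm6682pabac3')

[('m68ml', 'ab'), ('m68s vmu', 'bb'), ('682p', 'abac')]

Pattern: optionally the literal 'm', then the literal '68', then 2 to 5 of any character except [t0o] (lazy) (captured); then one or more of a character in [a-c] (captured).
Lazy quantifiers expand one character at a time until the remainder of the pattern can match.
Walking the string: at [1:8] match 'm68mlab', groups = ('m68ml', 'ab'); at [10:20] match 'm68s vmubb', groups = ('m68s vmu', 'bb'); at [24:32] match '682pabac', groups = ('682p', 'abac').
2 groups means each result is a tuple of 2 captured strings — 3 here.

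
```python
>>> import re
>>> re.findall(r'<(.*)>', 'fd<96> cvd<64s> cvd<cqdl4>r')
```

Scanning left to right: at [2:26] match '<96> cvd<64s> cvd<cqdl4>', group 1 = '96> cvd<64s> cvd<cqdl4'.
One capturing group, so `findall` returns just the captured substring from the one match — 1 in all.

['96> cvd<64s> cvd<cqdl4']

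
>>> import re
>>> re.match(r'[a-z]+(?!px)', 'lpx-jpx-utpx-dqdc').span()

(0, 3)

`(?!…)`/`(?<!…)` only lets a position through if the neighbouring text does NOT match; no characters are consumed.
`re.match` only tries the pattern at the start of the string.
The match spans [0:3] → 'lpx'.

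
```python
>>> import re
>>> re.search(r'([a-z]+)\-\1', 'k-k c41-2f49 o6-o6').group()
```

After group 1 captures some text, `\1` only succeeds where that same text appears again.
`re.search` scans for the first position where the pattern succeeds.
The match spans [0:3] → 'k-k'.
Captured: group 1 = 'k'.

'k-k'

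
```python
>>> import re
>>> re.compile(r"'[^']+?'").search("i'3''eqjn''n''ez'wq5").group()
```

The match spans [1:4] → "'3'".

"'3'"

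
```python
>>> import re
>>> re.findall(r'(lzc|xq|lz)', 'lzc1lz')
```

['lzc', 'lz']

The regex engine tests alternatives in the order written; an earlier branch that matches wins even if a later one would match more.
Scanning left to right: at [0:3] match 'lzc', group 1 = 'lzc'; at [4:6] match 'lz', group 1 = 'lz'.
`findall` collects group 1 from each match (2 total).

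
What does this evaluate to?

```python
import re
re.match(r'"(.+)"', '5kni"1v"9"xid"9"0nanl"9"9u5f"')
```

None

`re.match` only tries the pattern at the start of the string.
Here the string doesn't start with a match, so the call returns None.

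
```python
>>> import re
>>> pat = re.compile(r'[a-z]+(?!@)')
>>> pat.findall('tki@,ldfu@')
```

['tk', 'ldf']

The negative lookaround is zero-width — it rules out positions where the adjacent text would match, without consuming anything.
With no groups in the pattern, `findall` gives back each whole match — 2 here.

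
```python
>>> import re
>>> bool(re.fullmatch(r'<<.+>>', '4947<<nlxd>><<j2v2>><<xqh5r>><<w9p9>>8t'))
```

`fullmatch` succeeds only if the pattern covers the string from start to end.
Here the pattern can't cover the whole string, so the call returns None, and `bool(None)` is False.

False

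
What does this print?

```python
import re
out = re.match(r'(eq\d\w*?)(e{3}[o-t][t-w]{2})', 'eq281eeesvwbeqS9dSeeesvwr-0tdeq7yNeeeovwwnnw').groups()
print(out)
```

This matches the literal 'eq', then a digit, then zero or more of a word character (lazy) (captured); then exactly 3 of the literal 'e', then a character in [o-t], then exactly 2 of a character in [t-w] (captured).
`re.match` only tries the pattern at the start of the string.
The match spans [0:11] → 'eq281eeesvw'.
Captured: group 1 = 'eq281', group 2 = 'eeesvw'.

('eq281', 'eeesvw')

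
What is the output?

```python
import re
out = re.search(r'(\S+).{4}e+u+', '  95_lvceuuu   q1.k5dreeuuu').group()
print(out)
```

95_lvceuuu

The pattern matches one or more of a non-whitespace character (captured); then exactly 4 of any character, then one or more of the literal 'e'; then one or more of a literal 'u'.
Unlike `match`, `search` isn't anchored — it looks for the pattern anywhere in the string.
The match spans [2:12] → '95_lvceuuu'.
Captured: group 1 = '95'.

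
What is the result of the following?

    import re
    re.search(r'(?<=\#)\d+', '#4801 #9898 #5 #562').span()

(1, 5)

Lookahead/lookbehind check context without consuming it, so the matched span excludes the asserted characters.
`re.search` tries every starting position until one works.
The match spans [1:5] → '4801'.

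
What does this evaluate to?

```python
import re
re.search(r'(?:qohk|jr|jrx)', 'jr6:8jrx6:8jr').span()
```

The match spans [0:2] → 'jr'.

(0, 2)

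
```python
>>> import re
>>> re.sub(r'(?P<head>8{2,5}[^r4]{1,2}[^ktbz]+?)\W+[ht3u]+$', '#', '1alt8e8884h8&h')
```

'1alt8e#'

Pattern: 2 to 5 of the literal '8', then 1 to 2 of any character except [r4], then one or more of any character except [ktbz] (lazy) (captured as 'head'); then one or more of a non-word character, then one or more of one of [ht3u]; then anchored at the end.
Matches: at [6:14] → '8884h8&h'.
Each match is replaced by '#'.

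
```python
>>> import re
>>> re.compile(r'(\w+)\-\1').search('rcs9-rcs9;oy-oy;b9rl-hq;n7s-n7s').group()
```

'rcs9-rcs9'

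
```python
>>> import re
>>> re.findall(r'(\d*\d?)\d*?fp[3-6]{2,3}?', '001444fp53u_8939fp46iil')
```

['001444', '8939']

Pattern: zero or more of a digit, then optionally a digit (captured); then zero or more of a digit (lazy), then the literal 'fp', then 2 to 3 of a character in [3-6] (lazy).
Matches: at [0:10] match '001444fp53', group 1 = '001444'; at [12:20] match '8939fp46', group 1 = '8939'.
With a single group, `findall` returns only what that group captured — 2 items.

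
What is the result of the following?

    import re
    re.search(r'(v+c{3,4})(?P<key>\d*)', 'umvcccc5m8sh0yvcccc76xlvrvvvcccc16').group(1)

Pattern: one or more of a literal 'v', then 3 to 4 of the literal 'c' (captured); then zero or more of a digit (captured as 'key').
`re.search` scans for the first position where the pattern succeeds.
The match spans [2:8] → 'vcccc5'.
Captured: group 1 = 'vcccc', group 2 = '5'.

'vcccc'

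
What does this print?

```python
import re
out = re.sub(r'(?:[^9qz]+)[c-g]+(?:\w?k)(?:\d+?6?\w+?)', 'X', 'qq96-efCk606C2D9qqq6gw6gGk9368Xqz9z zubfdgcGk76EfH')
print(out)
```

Pattern: one or more of any character except [9qz] (non-capturing group); then one or more of a character in [c-g]; then optionally a word character, then a literal 'k' (non-capturing group); then one or more of a digit (lazy), then optionally the literal '6', then one or more of a word character (lazy) (non-capturing group).
Matches: at [3:11] → '6-efCk60'; at [19:28] → '6gw6gGk93'; at [37:48] → 'ubfdgcGk76E'.
Each match is replaced by 'X'.

qq9X6C2D9qqqX68Xqz9z zXfH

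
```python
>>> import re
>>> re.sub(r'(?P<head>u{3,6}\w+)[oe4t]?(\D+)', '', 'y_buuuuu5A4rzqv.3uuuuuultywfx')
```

'y_b3'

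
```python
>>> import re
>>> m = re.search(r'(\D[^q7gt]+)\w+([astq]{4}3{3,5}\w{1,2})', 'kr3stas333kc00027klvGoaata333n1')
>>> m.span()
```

The pattern matches a non-digit, then one or more of any character except [q7gt] (captured); then one or more of a word character; then exactly 4 of one of [astq], then 3 to 5 of the literal '3', then 1 to 2 of a word character (captured).
The match spans [0:31] → 'kr3stas333kc00027klvGoaata333n1'.

(0, 31)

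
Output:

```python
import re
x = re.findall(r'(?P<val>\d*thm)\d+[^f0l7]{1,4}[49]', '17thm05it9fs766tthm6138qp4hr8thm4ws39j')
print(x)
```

['17thm', 'thm', '8thm']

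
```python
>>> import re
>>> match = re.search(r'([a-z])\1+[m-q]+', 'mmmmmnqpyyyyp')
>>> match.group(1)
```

A backreference is literal: `\1` must see the identical characters the first group matched.
Unlike `match`, `search` isn't anchored — it looks for the pattern anywhere in the string.
The match spans [0:8] → 'mmmmmnqp'.
Captured: group 1 = 'm'.

'm'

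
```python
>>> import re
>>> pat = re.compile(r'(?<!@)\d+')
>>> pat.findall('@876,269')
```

['76', '269']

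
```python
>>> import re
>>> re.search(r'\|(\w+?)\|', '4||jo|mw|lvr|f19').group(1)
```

'jo'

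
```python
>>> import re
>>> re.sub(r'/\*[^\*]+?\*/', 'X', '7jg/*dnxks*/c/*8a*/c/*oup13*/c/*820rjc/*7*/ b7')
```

'7jgXcXcXc/*820rjcX b7'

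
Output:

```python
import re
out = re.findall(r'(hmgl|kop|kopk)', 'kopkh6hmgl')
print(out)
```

Branches in `(...|...)` are attempted left-to-right; the first branch that allows the whole pattern to succeed is taken.
With a single group, `findall` returns only what that group captured — 2 items.

['kop', 'hmgl']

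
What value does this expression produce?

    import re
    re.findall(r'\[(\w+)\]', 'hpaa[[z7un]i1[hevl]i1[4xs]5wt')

Matches: at [5:11] match '[z7un]', group 1 = 'z7un'; at [13:19] match '[hevl]', group 1 = 'hevl'; at [21:26] match '[4xs]', group 1 = '4xs'.
With a single group, `findall` returns only what that group captured — 3 items.

['z7un', 'hevl', '4xs']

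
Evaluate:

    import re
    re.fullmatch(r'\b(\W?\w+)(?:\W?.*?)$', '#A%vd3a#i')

None

This matches a word boundary (`\b`, zero-width); then optionally a non-word character, then one or more of a word character (captured); then optionally a non-word character, then zero or more of any character (lazy) (non-capturing group); then anchored at the end.
`re.fullmatch` is like wrapping the pattern in `^…$` (in single-line mode).
Here the string isn't matched end-to-end, so the call returns None.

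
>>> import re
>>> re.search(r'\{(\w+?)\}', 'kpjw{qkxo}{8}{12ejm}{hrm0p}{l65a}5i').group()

Unlike `match`, `search` isn't anchored — it looks for the pattern anywhere in the string.
The match spans [4:10] → '{qkxo}'.
Captured: group 1 = 'qkxo'.

'{qkxo}'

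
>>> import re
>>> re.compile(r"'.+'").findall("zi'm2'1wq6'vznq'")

["'m2'1wq6'vznq'"]

Scanning left to right: at [2:16] → "'m2'1wq6'vznq'".
No capturing groups, so `findall` returns the 1 full match string.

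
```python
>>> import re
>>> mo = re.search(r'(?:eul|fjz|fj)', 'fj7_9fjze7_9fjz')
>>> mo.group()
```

'fj'

`search` walks the string left to right and returns the first match it finds.
The match spans [0:2] → 'fj'.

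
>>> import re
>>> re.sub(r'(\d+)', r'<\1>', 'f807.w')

Pattern: one or more of a digit (captured).
Matches: at [1:4] → '807'.
`\1` in the replacement pulls in group 1's text for each match.

'f<807>.w'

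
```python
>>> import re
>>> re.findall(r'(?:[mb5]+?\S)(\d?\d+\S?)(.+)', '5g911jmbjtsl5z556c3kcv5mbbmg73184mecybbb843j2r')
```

[('911j', 'mbjtsl5z556c3kcv5mbbmg73184mecybbb843j2r')]

Multiple groups make `findall` return tuples — one 2-tuple for the one match.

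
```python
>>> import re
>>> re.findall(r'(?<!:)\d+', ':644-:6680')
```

['44', '680']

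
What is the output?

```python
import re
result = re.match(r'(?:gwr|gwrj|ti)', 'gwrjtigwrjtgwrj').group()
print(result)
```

gwr

The regex engine tests alternatives in the order written; an earlier branch that matches wins even if a later one would match more.
`re.match` only tries the pattern at the start of the string.
The match spans [0:3] → 'gwr'.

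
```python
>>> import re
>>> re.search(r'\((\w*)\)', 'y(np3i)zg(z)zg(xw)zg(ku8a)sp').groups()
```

('np3i',)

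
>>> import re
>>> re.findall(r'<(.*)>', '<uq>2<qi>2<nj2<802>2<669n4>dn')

['uq>2<qi>2<nj2<802>2<669n4']

Walking the string: at [0:27] match '<uq>2<qi>2<nj2<802>2<669n4>', group 1 = 'uq>2<qi>2<nj2<802>2<669n4'.
One capturing group, so `findall` returns just the captured substring from the one match — 1 in all.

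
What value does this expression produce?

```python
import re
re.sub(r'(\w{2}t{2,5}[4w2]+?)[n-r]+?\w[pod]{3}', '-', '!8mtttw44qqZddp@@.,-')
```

'!-@@.,-'

`sub` substitutes '-' at each match site.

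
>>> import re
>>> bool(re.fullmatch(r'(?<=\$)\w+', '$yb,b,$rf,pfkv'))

False

`re.fullmatch` requires the pattern to consume the entire string.
Here the pattern can't cover the whole string, so the call returns None, and `bool(None)` is False.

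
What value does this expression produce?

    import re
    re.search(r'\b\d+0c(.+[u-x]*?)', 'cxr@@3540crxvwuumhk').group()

This matches a word boundary (`\b`, zero-width); then one or more of a digit, then the literal '0c'; then one or more of any character, then zero or more of a character in [u-x] (lazy) (captured).
The match spans [5:19] → '3540crxvwuumhk'.

'3540crxvwuumhk'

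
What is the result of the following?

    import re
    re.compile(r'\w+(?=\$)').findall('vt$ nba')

The `(?=…)`/`(?<=…)` assertion just peeks at neighbouring text; it doesn't advance the match position.
Walking the string: at [0:2] → 'vt'.
With no groups in the pattern, `findall` gives back each whole match — 1 here.

['vt']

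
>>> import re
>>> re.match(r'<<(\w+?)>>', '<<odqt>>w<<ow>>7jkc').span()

`re.match` won't scan ahead — the pattern has to work from the very first character.
The match spans [0:8] → '<<odqt>>'.
Captured: group 1 = 'odqt'.

(0, 8)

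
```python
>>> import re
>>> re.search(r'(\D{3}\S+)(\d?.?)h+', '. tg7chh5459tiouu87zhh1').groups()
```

Pattern: exactly 3 of a non-digit, then one or more of a non-whitespace character (captured); then optionally a digit, then optionally any character (captured); then one or more of a literal 'h'.
`re.search` scans for the first position where the pattern succeeds.
The match spans [0:22] → '. tg7chh5459tiouu87zhh'.
Captured: group 1 = '. tg7chh5459tiouu87zh', group 2 = ''.

('. tg7chh5459tiouu87zh', '')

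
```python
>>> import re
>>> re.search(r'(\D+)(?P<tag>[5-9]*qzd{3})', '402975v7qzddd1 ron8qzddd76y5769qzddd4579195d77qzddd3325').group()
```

'v7qzddd'

This matches one or more of a non-digit (captured); then zero or more of a character in [5-9], then the literal 'qz', then exactly 3 of the literal 'd' (captured as 'tag').
The match spans [6:13] → 'v7qzddd'.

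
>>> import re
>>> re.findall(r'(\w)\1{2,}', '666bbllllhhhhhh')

['6', 'l', 'h']

`\1` has to match the exact text group 1 already captured.
`findall` collects group 1 from each match (3 total).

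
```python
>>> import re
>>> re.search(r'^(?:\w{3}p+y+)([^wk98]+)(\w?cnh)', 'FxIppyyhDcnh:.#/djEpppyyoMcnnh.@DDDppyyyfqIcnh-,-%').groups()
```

Pattern: anchored at the start of the string; then exactly 3 of a word character, then one or more of the literal 'p', then one or more of the literal 'y' (non-capturing group); then one or more of any character except [wk98] (captured); then optionally a word character, then the literal 'cnh' (captured).
`re.search` scans for the first position where the pattern succeeds.
The match spans [0:46] → 'FxIppyyhDcnh:.#/djEpppyyoMcnnh.@DDDppyyyfqIcnh'.
Captured: group 1 = 'hDcnh:.#/djEpppyyoMcnnh.@DDDppyyyfqI', group 2 = 'cnh'.

('hDcnh:.#/djEpppyyoMcnnh.@DDDppyyyfqI', 'cnh')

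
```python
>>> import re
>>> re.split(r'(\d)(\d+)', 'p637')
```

The group in the pattern means `split` returns the separators' captures alongside the pieces.

['p', '6', '37', '']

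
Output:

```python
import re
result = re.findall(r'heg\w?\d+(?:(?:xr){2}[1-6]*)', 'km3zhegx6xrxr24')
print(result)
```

['hegx6xrxr24']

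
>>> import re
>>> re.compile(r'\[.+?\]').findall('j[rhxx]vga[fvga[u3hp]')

['[rhxx]', '[fvga[u3hp]']

The `?` after the quantifier makes it lazy — it takes as little as possible before letting the rest of the pattern try.
With no groups in the pattern, `findall` gives back each whole match — 2 here.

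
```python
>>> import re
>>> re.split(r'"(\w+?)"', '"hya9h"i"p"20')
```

['', 'hya9h', 'i', 'p', '20']

Because the pattern has a capturing group, `split` also inserts each captured text between the pieces.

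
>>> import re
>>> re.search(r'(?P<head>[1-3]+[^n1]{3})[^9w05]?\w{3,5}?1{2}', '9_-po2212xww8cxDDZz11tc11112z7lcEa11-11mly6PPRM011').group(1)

'11112z7l'

The pattern matches one or more of a character in [1-3], then exactly 3 of any character except [n1] (captured as 'head'); then optionally any character except [9w05], then 3 to 5 of a word character (lazy), then exactly 2 of a literal '1'.
Unlike `match`, `search` isn't anchored — it looks for the pattern anywhere in the string.
The match spans [23:36] → '11112z7lcEa11'.
Captured: group 1 = '11112z7l'.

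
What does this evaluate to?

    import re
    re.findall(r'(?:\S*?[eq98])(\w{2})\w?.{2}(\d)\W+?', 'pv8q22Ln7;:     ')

[('q2', '7')]

Because the quantifier is non-greedy, it stops expanding at the earliest point where the rest of the pattern can succeed.
With 2 capturing groups, `findall` returns a 2-tuple per match.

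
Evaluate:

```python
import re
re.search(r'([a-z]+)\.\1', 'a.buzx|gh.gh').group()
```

'gh.gh'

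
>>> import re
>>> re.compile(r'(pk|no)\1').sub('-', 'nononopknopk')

'-nopknopk'

After group 1 captures some text, `\1` only succeeds where that same text appears again.
Matches: at [0:4] → 'nono'.
`sub` substitutes '-' at each match site.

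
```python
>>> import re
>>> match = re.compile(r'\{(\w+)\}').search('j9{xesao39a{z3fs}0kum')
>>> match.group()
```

Unlike `match`, `search` isn't anchored — it looks for the pattern anywhere in the string.
The match spans [11:17] → '{z3fs}'.
Captured: group 1 = 'z3fs'.

'{z3fs}'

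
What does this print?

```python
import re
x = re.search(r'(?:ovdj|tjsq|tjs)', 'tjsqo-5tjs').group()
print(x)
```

tjsq

The regex engine tests alternatives in the order written; an earlier branch that matches wins even if a later one would match more.
`search` walks the string left to right and returns the first match it finds.
The match spans [0:4] → 'tjsq'.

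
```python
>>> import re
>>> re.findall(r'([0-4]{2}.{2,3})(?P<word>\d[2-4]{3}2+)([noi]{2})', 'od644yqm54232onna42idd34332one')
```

[('44yqm', '54232', 'on'), ('42idd', '34332', 'on')]

Pattern: exactly 2 of a character in [0-4], then 2 to 3 of any character (captured); then a digit, then exactly 3 of a character in [2-4], then one or more of a literal '2' (captured as 'word'); then exactly 2 of one of [noi] (captured).
With 3 capturing groups, `findall` returns a 3-tuple per match.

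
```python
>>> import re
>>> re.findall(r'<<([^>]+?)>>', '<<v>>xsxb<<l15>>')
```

['v', 'l15']

Walking the string: at [0:5] match '<<v>>', group 1 = 'v'; at [9:16] match '<<l15>>', group 1 = 'l15'.
`findall` collects group 1 from each match (2 total).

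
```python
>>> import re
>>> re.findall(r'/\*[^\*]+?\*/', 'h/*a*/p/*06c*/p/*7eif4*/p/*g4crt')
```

Matches: at [1:6] → '/*a*/'; at [7:14] → '/*06c*/'; at [15:24] → '/*7eif4*/'.
With no groups in the pattern, `findall` gives back each whole match — 3 here.

['/*a*/', '/*06c*/', '/*7eif4*/']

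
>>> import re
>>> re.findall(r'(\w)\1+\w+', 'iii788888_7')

After group 1 captures some text, `\1` only succeeds where that same text appears again.
`findall` collects group 1 from the one match (1 total).

['i']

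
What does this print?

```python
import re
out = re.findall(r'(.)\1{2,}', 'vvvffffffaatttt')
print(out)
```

A backreference is literal: `\1` must see the identical characters the first group matched.
Matches: at [0:3] match 'vvv', group 1 = 'v'; at [3:9] match 'ffffff', group 1 = 'f'; at [11:15] match 'tttt', group 1 = 't'.
One capturing group, so `findall` returns just the captured substring from each match — 3 in all.

['v', 'f', 't']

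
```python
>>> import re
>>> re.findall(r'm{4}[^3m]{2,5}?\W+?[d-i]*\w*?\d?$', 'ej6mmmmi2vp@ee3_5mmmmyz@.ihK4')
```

No capturing groups, so `findall` returns the 1 full match string.

['mmmmyz@.ihK4']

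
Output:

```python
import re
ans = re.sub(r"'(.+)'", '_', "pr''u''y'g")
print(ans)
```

Matches: at [2:9] → "''u''y'".
Each match is replaced by '_'.

pr_g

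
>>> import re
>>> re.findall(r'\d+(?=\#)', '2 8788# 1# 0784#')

['8788', '1', '0784']

The lookaround is zero-width — it requires the adjacent text to match without consuming it, so the asserted text isn't part of the match.
`findall` yields the raw match text (3 of them) because the pattern has no groups.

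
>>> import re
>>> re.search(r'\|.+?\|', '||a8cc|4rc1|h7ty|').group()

'||a8cc|'

A non-greedy quantifier consumes as few characters as it can — just enough that the remainder of the pattern still matches from where it stops; whatever follows it matches normally.
`re.search` scans for the first position where the pattern succeeds.
The match spans [0:7] → '||a8cc|'.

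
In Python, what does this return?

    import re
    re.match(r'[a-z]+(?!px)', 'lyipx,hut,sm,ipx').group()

The negative lookahead/lookbehind blocks any match where the forbidden context is present.
With `match`, the pattern is implicitly anchored at the beginning.
The match spans [0:5] → 'lyipx'.

'lyipx'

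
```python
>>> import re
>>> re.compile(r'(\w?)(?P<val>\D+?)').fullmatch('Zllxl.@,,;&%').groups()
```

The match spans [0:12] → 'Zllxl.@,,;&%'.
Captured: group 1 = 'Z', group 2 = 'llxl.@,,;&%'.

('Z', 'llxl.@,,;&%')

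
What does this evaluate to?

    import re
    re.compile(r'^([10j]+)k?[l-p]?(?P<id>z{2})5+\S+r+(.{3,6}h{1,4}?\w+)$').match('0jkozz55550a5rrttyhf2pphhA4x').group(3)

The pattern matches anchored at the start of the string; then one or more of one of [10j] (captured); then optionally the literal 'k', then optionally a character in [l-p]; then exactly 2 of a literal 'z' (captured as 'id'); then one or more of a literal '5', then one or more of a non-whitespace character, then one or more of the literal 'r'; then 3 to 6 of any character, then 1 to 4 of the literal 'h' (lazy), then one or more of a word character (captured); then anchored at the end.
`re.match` won't scan ahead — the pattern has to work from the very first character.
The match spans [0:28] → '0jkozz55550a5rrttyhf2pphhA4x'.
Captured: group 1 = '0j', group 2 = 'zz', group 3 = 'ttyhf2pphhA4x'.

'ttyhf2pphhA4x'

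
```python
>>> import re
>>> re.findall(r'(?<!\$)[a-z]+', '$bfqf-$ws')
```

['fqf', 's']

The negative lookahead/lookbehind blocks any match where the forbidden context is present.
Walking the string: at [2:5] → 'fqf'; at [8:9] → 's'.
Since nothing is captured, `findall` lists the 2 matched substrings directly.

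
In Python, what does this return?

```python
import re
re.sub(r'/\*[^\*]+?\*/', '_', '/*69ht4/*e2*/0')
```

'/*69ht4_0'

Every occurrence is swapped for '_'.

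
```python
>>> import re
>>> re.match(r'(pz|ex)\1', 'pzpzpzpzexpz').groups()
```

('pz',)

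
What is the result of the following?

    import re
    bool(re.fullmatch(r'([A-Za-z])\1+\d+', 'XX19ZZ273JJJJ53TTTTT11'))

False

After group 1 captures some text, `\1` only succeeds where that same text appears again.
`re.fullmatch` is like wrapping the pattern in `^…$` (in single-line mode).
Here there's no way to consume every character, so the call returns None, and `bool(None)` is False.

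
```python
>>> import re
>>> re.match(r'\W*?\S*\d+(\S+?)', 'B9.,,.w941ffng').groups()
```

The match spans [0:11] → 'B9.,,.w941f'.
Captured: group 1 = 'f'.

('f',)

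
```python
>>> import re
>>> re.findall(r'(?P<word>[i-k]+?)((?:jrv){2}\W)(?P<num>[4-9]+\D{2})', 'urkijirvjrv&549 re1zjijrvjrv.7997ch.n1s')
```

[('ji', 'jrvjrv.', '7997ch')]

This matches one or more of a character in [i-k] (lazy) (captured as 'word'); then the literal 'jrv' repeated 2 times, then a non-word character (captured); then one or more of a character in [4-9], then exactly 2 of a non-digit (captured as 'num').
Scanning left to right: at [20:35] match 'jijrvjrv.7997ch', groups = ('ji', 'jrvjrv.', '7997ch').
With 3 capturing groups, `findall` returns a 3-tuple per match.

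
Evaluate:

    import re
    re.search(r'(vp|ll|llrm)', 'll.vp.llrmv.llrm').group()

'll'

`re.search` scans for the first position where the pattern succeeds.
The match spans [0:2] → 'll'.
Captured: group 1 = 'll'.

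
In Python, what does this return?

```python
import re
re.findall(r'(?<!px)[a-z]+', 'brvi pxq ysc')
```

A negative assertion filters positions out without eating any characters.
Scanning left to right: at [0:4] → 'brvi'; at [5:8] → 'pxq'; at [9:12] → 'ysc'.
`findall` yields the raw match text (3 of them) because the pattern has no groups.

['brvi', 'pxq', 'ysc']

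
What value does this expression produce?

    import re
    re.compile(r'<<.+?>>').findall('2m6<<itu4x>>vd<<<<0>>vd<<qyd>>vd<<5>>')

Lazy quantifiers expand one character at a time until the remainder of the pattern can match.
Scanning left to right: at [3:12] → '<<itu4x>>'; at [14:21] → '<<<<0>>'; at [23:30] → '<<qyd>>'; at [32:37] → '<<5>>'.
Since nothing is captured, `findall` lists the 4 matched substrings directly.

['<<itu4x>>', '<<<<0>>', '<<qyd>>', '<<5>>']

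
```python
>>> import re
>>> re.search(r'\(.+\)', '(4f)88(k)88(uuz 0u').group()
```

'(4f)88(k)'

The match spans [0:9] → '(4f)88(k)'.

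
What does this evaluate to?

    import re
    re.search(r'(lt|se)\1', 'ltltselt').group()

'ltlt'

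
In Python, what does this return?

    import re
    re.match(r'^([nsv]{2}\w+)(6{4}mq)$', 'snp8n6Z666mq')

The pattern matches anchored at the start of the string; then exactly 2 of one of [nsv], then one or more of a word character (captured); then exactly 4 of a literal '6', then the literal 'mq' (captured); then anchored at the end.
`re.match` won't scan ahead — the pattern has to work from the very first character.
Here the string doesn't start with a match, so the call returns None.

None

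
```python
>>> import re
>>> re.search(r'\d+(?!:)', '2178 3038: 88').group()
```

'2178'

Because the assertion is negative and zero-width, positions next to the forbidden text are skipped.
The match spans [0:4] → '2178'.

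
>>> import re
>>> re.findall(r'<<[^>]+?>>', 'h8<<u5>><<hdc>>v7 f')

Matches: at [2:8] → '<<u5>>'; at [8:15] → '<<hdc>>'.
`findall` yields the raw match text (2 of them) because the pattern has no groups.

['<<u5>>', '<<hdc>>']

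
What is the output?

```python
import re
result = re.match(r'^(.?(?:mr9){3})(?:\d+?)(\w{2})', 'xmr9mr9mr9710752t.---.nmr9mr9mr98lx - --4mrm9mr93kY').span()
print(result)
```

`re.match` won't scan ahead — the pattern has to work from the very first character.
The match spans [0:13] → 'xmr9mr9mr9710'.

(0, 13)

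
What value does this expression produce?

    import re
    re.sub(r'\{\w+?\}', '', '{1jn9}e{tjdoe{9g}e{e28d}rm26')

Matches: at [0:6] → '{1jn9}'; at [13:17] → '{9g}'; at [18:24] → '{e28d}'.
`sub` substitutes '' at each match site.

'e{tjdoeerm26'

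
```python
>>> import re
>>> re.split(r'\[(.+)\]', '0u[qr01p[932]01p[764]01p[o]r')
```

['0u', 'qr01p[932]01p[764]01p[o', 'r']

Matches to split on: at [2:27] → '[qr01p[932]01p[764]01p[o]'.
The group in the pattern means `split` returns the separators' captures alongside the pieces.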